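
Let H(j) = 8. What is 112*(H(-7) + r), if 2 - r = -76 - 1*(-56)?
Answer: 3360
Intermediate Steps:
r = 22 (r = 2 - (-76 - 1*(-56)) = 2 - (-76 + 56) = 2 - 1*(-20) = 2 + 20 = 22)
112*(H(-7) + r) = 112*(8 + 22) = 112*30 = 3360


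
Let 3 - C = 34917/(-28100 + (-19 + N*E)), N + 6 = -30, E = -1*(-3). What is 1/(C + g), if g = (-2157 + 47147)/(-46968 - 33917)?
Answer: 152209393/560250100 ≈ 0.27168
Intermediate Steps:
E = 3
N = -36 (N = -6 - 30 = -36)
g = -8998/16177 (g = 44990/(-80885) = 44990*(-1/80885) = -8998/16177 ≈ -0.55622)
C = 39866/9409 (C = 3 - 34917/(-28100 + (-19 - 36*3)) = 3 - 34917/(-28100 + (-19 - 108)) = 3 - 34917/(-28100 - 127) = 3 - 34917/(-28227) = 3 - 34917*(-1)/28227 = 3 - 1*(-11639/9409) = 3 + 11639/9409 = 39866/9409 ≈ 4.2370)
1/(C + g) = 1/(39866/9409 - 8998/16177) = 1/(560250100/152209393) = 152209393/560250100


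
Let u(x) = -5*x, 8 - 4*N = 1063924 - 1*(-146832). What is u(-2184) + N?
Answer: -291767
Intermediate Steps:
N = -302687 (N = 2 - (1063924 - 1*(-146832))/4 = 2 - (1063924 + 146832)/4 = 2 - 1/4*1210756 = 2 - 302689 = -302687)
u(-2184) + N = -5*(-2184) - 302687 = 10920 - 302687 = -291767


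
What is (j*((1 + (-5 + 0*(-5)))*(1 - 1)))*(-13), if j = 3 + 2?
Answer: 0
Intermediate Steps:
j = 5
(j*((1 + (-5 + 0*(-5)))*(1 - 1)))*(-13) = (5*((1 + (-5 + 0*(-5)))*(1 - 1)))*(-13) = (5*((1 + (-5 + 0))*0))*(-13) = (5*((1 - 5)*0))*(-13) = (5*(-4*0))*(-13) = (5*0)*(-13) = 0*(-13) = 0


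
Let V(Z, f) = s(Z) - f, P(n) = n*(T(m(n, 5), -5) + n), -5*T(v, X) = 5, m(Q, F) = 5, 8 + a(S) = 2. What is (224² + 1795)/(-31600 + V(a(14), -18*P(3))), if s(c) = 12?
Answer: -51971/31480 ≈ -1.6509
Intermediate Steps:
a(S) = -6 (a(S) = -8 + 2 = -6)
T(v, X) = -1 (T(v, X) = -⅕*5 = -1)
P(n) = n*(-1 + n)
V(Z, f) = 12 - f
(224² + 1795)/(-31600 + V(a(14), -18*P(3))) = (224² + 1795)/(-31600 + (12 - (-18)*3*(-1 + 3))) = (50176 + 1795)/(-31600 + (12 - (-18)*3*2)) = 51971/(-31600 + (12 - (-18)*6)) = 51971/(-31600 + (12 - 1*(-108))) = 51971/(-31600 + (12 + 108)) = 51971/(-31600 + 120) = 51971/(-31480) = 51971*(-1/31480) = -51971/31480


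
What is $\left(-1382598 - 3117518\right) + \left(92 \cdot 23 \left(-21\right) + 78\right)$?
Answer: $-4544474$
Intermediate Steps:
$\left(-1382598 - 3117518\right) + \left(92 \cdot 23 \left(-21\right) + 78\right) = -4500116 + \left(92 \left(-483\right) + 78\right) = -4500116 + \left(-44436 + 78\right) = -4500116 - 44358 = -4544474$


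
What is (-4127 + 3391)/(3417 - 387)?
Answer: -368/1515 ≈ -0.24290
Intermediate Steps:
(-4127 + 3391)/(3417 - 387) = -736/3030 = -736*1/3030 = -368/1515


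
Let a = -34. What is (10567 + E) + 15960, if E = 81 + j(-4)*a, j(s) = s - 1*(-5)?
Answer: 26574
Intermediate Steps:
j(s) = 5 + s (j(s) = s + 5 = 5 + s)
E = 47 (E = 81 + (5 - 4)*(-34) = 81 + 1*(-34) = 81 - 34 = 47)
(10567 + E) + 15960 = (10567 + 47) + 15960 = 10614 + 15960 = 26574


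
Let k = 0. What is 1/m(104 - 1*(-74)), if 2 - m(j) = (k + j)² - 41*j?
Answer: -1/24384 ≈ -4.1010e-5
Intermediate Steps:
m(j) = 2 - j² + 41*j (m(j) = 2 - ((0 + j)² - 41*j) = 2 - (j² - 41*j) = 2 + (-j² + 41*j) = 2 - j² + 41*j)
1/m(104 - 1*(-74)) = 1/(2 - (104 - 1*(-74))² + 41*(104 - 1*(-74))) = 1/(2 - (104 + 74)² + 41*(104 + 74)) = 1/(2 - 1*178² + 41*178) = 1/(2 - 1*31684 + 7298) = 1/(2 - 31684 + 7298) = 1/(-24384) = -1/24384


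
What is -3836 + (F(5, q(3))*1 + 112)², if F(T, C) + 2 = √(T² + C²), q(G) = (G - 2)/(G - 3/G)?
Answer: 33157/4 + 110*√101 ≈ 9394.7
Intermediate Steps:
q(G) = (-2 + G)/(G - 3/G)
F(T, C) = -2 + √(C² + T²) (F(T, C) = -2 + √(T² + C²) = -2 + √(C² + T²))
-3836 + (F(5, q(3))*1 + 112)² = -3836 + ((-2 + √((3*(-2 + 3)/(-3 + 3²))² + 5²))*1 + 112)² = -3836 + ((-2 + √((3*1/(-3 + 9))² + 25))*1 + 112)² = -3836 + ((-2 + √((3*1/6)² + 25))*1 + 112)² = -3836 + ((-2 + √((3*(⅙)*1)² + 25))*1 + 112)² = -3836 + ((-2 + √((½)² + 25))*1 + 112)² = -3836 + ((-2 + √(¼ + 25))*1 + 112)² = -3836 + ((-2 + √(101/4))*1 + 112)² = -3836 + ((-2 + √101/2)*1 + 112)² = -3836 + ((-2 + √101/2) + 112)² = -3836 + (110 + √101/2)²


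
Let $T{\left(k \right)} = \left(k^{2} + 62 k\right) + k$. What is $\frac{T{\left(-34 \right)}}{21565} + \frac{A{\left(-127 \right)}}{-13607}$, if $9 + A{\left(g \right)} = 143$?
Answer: $- \frac{16306212}{293434955} \approx -0.05557$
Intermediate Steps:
$A{\left(g \right)} = 134$ ($A{\left(g \right)} = -9 + 143 = 134$)
$T{\left(k \right)} = k^{2} + 63 k$
$\frac{T{\left(-34 \right)}}{21565} + \frac{A{\left(-127 \right)}}{-13607} = \frac{\left(-34\right) \left(63 - 34\right)}{21565} + \frac{134}{-13607} = \left(-34\right) 29 \cdot \frac{1}{21565} + 134 \left(- \frac{1}{13607}\right) = \left(-986\right) \frac{1}{21565} - \frac{134}{13607} = - \frac{986}{21565} - \frac{134}{13607} = - \frac{16306212}{293434955}$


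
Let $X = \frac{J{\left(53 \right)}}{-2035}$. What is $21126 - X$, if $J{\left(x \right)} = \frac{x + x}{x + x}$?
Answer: $\frac{42991411}{2035} \approx 21126.0$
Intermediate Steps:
$J{\left(x \right)} = 1$ ($J{\left(x \right)} = \frac{2 x}{2 x} = 2 x \frac{1}{2 x} = 1$)
$X = - \frac{1}{2035}$ ($X = 1 \frac{1}{-2035} = 1 \left(- \frac{1}{2035}\right) = - \frac{1}{2035} \approx -0.0004914$)
$21126 - X = 21126 - - \frac{1}{2035} = 21126 + \frac{1}{2035} = \frac{42991411}{2035}$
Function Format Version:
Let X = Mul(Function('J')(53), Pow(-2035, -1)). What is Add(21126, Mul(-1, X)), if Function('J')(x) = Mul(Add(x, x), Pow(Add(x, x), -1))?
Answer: Rational(42991411, 2035) ≈ 21126.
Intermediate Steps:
Function('J')(x) = 1 (Function('J')(x) = Mul(Mul(2, x), Pow(Mul(2, x), -1)) = Mul(Mul(2, x), Mul(Rational(1, 2), Pow(x, -1))) = 1)
X = Rational(-1, 2035) (X = Mul(1, Pow(-2035, -1)) = Mul(1, Rational(-1, 2035)) = Rational(-1, 2035) ≈ -0.00049140)
Add(21126, Mul(-1, X)) = Add(21126, Mul(-1, Rational(-1, 2035))) = Add(21126, Rational(1, 2035)) = Rational(42991411, 2035)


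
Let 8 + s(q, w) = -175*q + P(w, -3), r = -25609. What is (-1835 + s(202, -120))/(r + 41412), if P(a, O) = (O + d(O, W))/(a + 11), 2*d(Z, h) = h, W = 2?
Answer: -4054035/1722527 ≈ -2.3535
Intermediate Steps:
d(Z, h) = h/2
P(a, O) = (1 + O)/(11 + a) (P(a, O) = (O + (1/2)*2)/(a + 11) = (O + 1)/(11 + a) = (1 + O)/(11 + a))
s(q, w) = -8 - 175*q - 2/(11 + w) (s(q, w) = -8 + (-175*q + (1 - 3)/(11 + w)) = -8 + (-175*q - 2/(11 + w)) = -8 - 175*q - 2/(11 + w))
(-1835 + s(202, -120))/(r + 41412) = (-1835 + (-2 + (-8 - 175*202)*(11 - 120))/(11 - 120))/(-25609 + 41412) = (-1835 + (-2 + (-8 - 35350)*(-109))/(-109))/15803 = (-1835 - (-2 - 35358*(-109))/109)*(1/15803) = (-1835 - (-2 + 3854022)/109)*(1/15803) = (-1835 - 1/109*3854020)*(1/15803) = (-1835 - 3854020/109)*(1/15803) = -4054035/109*1/15803 = -4054035/1722527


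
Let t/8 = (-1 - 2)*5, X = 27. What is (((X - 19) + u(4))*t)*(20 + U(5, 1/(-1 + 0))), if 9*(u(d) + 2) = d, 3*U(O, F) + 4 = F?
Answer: -127600/9 ≈ -14178.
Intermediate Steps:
U(O, F) = -4/3 + F/3
u(d) = -2 + d/9
t = -120 (t = 8*((-1 - 2)*5) = 8*(-3*5) = 8*(-15) = -120)
(((X - 19) + u(4))*t)*(20 + U(5, 1/(-1 + 0))) = (((27 - 19) + (-2 + (⅑)*4))*(-120))*(20 + (-4/3 + 1/(3*(-1 + 0)))) = ((8 + (-2 + 4/9))*(-120))*(20 + (-4/3 + (⅓)/(-1))) = ((8 - 14/9)*(-120))*(20 + (-4/3 + (⅓)*(-1))) = ((58/9)*(-120))*(20 + (-4/3 - ⅓)) = -2320*(20 - 5/3)/3 = -2320/3*55/3 = -127600/9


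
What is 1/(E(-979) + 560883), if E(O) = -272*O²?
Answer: -1/260135069 ≈ -3.8442e-9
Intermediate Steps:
1/(E(-979) + 560883) = 1/(-272*(-979)² + 560883) = 1/(-272*958441 + 560883) = 1/(-260695952 + 560883) = 1/(-260135069) = -1/260135069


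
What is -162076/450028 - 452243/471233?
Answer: -69974393128/53017011131 ≈ -1.3198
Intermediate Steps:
-162076/450028 - 452243/471233 = -162076*1/450028 - 452243*1/471233 = -40519/112507 - 452243/471233 = -69974393128/53017011131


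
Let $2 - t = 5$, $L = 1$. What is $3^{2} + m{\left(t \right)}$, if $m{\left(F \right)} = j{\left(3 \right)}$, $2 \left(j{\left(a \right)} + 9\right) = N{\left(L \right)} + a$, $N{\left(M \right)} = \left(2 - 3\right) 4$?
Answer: $- \frac{1}{2} \approx -0.5$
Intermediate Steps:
$t = -3$ ($t = 2 - 5 = -3$)
$N{\left(M \right)} = -4$ ($N{\left(M \right)} = \left(-1\right) 4 = -4$)
$j{\left(a \right)} = -11 + \frac{a}{2}$ ($j{\left(a \right)} = -9 + \frac{-4 + a}{2} = -9 + \left(-2 + \frac{a}{2}\right) = -11 + \frac{a}{2}$)
$m{\left(F \right)} = - \frac{19}{2}$ ($m{\left(F \right)} = -11 + \frac{1}{2} \cdot 3 = -11 + \frac{3}{2} = - \frac{19}{2}$)
$3^{2} + m{\left(t \right)} = 3^{2} - \frac{19}{2} = 9 - \frac{19}{2} = - \frac{1}{2}$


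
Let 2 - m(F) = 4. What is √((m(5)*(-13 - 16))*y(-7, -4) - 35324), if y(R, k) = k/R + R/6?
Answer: I*√15593109/21 ≈ 188.04*I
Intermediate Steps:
m(F) = -2 (m(F) = 2 - 1*4 = 2 - 4 = -2)
y(R, k) = R/6 + k/R (y(R, k) = k/R + R*(⅙) = k/R + R/6 = R/6 + k/R)
√((m(5)*(-13 - 16))*y(-7, -4) - 35324) = √((-2*(-13 - 16))*((⅙)*(-7) - 4/(-7)) - 35324) = √((-2*(-29))*(-7/6 - 4*(-⅐)) - 35324) = √(58*(-7/6 + 4/7) - 35324) = √(58*(-25/42) - 35324) = √(-725/21 - 35324) = √(-742529/21) = I*√15593109/21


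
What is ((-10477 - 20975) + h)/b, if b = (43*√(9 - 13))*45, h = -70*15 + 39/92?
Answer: 199343*I/23736 ≈ 8.3983*I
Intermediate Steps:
h = -96561/92 (h = -1050 + 39*(1/92) = -1050 + 39/92 = -96561/92 ≈ -1049.6)
b = 3870*I (b = (43*√(-4))*45 = (43*(2*I))*45 = (86*I)*45 = 3870*I ≈ 3870.0*I)
((-10477 - 20975) + h)/b = ((-10477 - 20975) - 96561/92)/((3870*I)) = (-31452 - 96561/92)*(-I/3870) = -(-199343)*I/23736 = 199343*I/23736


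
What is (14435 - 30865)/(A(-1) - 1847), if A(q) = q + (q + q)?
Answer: 1643/185 ≈ 8.8811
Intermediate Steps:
A(q) = 3*q (A(q) = q + 2*q = 3*q)
(14435 - 30865)/(A(-1) - 1847) = (14435 - 30865)/(3*(-1) - 1847) = -16430/(-3 - 1847) = -16430/(-1850) = -16430*(-1/1850) = 1643/185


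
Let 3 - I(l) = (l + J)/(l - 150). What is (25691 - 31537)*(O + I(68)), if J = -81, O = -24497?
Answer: 5870906883/41 ≈ 1.4319e+8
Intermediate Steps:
I(l) = 3 - (-81 + l)/(-150 + l) (I(l) = 3 - (l - 81)/(l - 150) = 3 - (-81 + l)/(-150 + l))
(25691 - 31537)*(O + I(68)) = (25691 - 31537)*(-24497 + (-369 + 2*68)/(-150 + 68)) = -5846*(-24497 + (-369 + 136)/(-82)) = -5846*(-24497 - 1/82*(-233)) = -5846*(-24497 + 233/82) = -5846*(-2008521/82) = 5870906883/41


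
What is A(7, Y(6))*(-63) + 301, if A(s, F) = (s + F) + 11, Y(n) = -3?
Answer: -644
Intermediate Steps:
A(s, F) = 11 + F + s (A(s, F) = (F + s) + 11 = 11 + F + s)
A(7, Y(6))*(-63) + 301 = (11 - 3 + 7)*(-63) + 301 = 15*(-63) + 301 = -945 + 301 = -644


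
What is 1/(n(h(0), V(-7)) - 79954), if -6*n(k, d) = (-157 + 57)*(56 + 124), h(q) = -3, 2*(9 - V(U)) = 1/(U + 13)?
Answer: -1/76954 ≈ -1.2995e-5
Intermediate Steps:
V(U) = 9 - 1/(2*(13 + U)) (V(U) = 9 - 1/(2*(U + 13)) = 9 - 1/(2*(13 + U)))
n(k, d) = 3000 (n(k, d) = -(-157 + 57)*(56 + 124)/6 = -(-50)*180/3 = -⅙*(-18000) = 3000)
1/(n(h(0), V(-7)) - 79954) = 1/(3000 - 79954) = 1/(-76954) = -1/76954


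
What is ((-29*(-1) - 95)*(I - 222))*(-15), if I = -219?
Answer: -436590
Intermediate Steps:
((-29*(-1) - 95)*(I - 222))*(-15) = ((-29*(-1) - 95)*(-219 - 222))*(-15) = ((29 - 95)*(-441))*(-15) = -66*(-441)*(-15) = 29106*(-15) = -436590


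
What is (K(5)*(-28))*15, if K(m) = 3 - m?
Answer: 840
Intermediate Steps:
(K(5)*(-28))*15 = ((3 - 1*5)*(-28))*15 = ((3 - 5)*(-28))*15 = -2*(-28)*15 = 56*15 = 840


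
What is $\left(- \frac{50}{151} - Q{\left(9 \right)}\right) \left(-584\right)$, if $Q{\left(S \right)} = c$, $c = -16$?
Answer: $- \frac{1381744}{151} \approx -9150.6$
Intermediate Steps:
$Q{\left(S \right)} = -16$
$\left(- \frac{50}{151} - Q{\left(9 \right)}\right) \left(-584\right) = \left(- \frac{50}{151} - -16\right) \left(-584\right) = \left(\left(-50\right) \frac{1}{151} + 16\right) \left(-584\right) = \left(- \frac{50}{151} + 16\right) \left(-584\right) = \frac{2366}{151} \left(-584\right) = - \frac{1381744}{151}$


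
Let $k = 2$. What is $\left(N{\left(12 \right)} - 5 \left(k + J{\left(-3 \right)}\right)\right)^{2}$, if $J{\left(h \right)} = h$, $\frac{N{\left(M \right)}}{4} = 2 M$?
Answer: $10201$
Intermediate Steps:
$N{\left(M \right)} = 8 M$ ($N{\left(M \right)} = 4 \cdot 2 M = 8 M$)
$\left(N{\left(12 \right)} - 5 \left(k + J{\left(-3 \right)}\right)\right)^{2} = \left(8 \cdot 12 - 5 \left(2 - 3\right)\right)^{2} = \left(96 - -5\right)^{2} = \left(96 + 5\right)^{2} = 101^{2} = 10201$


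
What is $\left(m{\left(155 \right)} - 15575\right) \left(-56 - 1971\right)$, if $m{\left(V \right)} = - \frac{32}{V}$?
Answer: $\frac{4893496239}{155} \approx 3.1571 \cdot 10^{7}$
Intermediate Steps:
$\left(m{\left(155 \right)} - 15575\right) \left(-56 - 1971\right) = \left(- \frac{32}{155} - 15575\right) \left(-56 - 1971\right) = \left(\left(-32\right) \frac{1}{155} - 15575\right) \left(-2027\right) = \left(- \frac{32}{155} - 15575\right) \left(-2027\right) = \left(- \frac{2414157}{155}\right) \left(-2027\right) = \frac{4893496239}{155}$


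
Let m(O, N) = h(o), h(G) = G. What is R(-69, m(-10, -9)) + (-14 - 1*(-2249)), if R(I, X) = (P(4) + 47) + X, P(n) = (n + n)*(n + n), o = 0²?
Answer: 2346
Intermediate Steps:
o = 0
P(n) = 4*n² (P(n) = (2*n)*(2*n) = 4*n²)
m(O, N) = 0
R(I, X) = 111 + X (R(I, X) = (4*4² + 47) + X = (4*16 + 47) + X = (64 + 47) + X = 111 + X)
R(-69, m(-10, -9)) + (-14 - 1*(-2249)) = (111 + 0) + (-14 - 1*(-2249)) = 111 + (-14 + 2249) = 111 + 2235 = 2346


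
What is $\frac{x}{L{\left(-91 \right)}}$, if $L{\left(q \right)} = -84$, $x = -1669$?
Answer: $\frac{1669}{84} \approx 19.869$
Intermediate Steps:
$\frac{x}{L{\left(-91 \right)}} = - \frac{1669}{-84} = \left(-1669\right) \left(- \frac{1}{84}\right) = \frac{1669}{84}$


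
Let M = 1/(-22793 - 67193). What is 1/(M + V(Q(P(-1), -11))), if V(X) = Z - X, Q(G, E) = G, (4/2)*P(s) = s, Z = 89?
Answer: 44993/4026873 ≈ 0.011173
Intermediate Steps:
P(s) = s/2
V(X) = 89 - X
M = -1/89986 (M = 1/(-89986) = -1/89986 ≈ -1.1113e-5)
1/(M + V(Q(P(-1), -11))) = 1/(-1/89986 + (89 - (-1)/2)) = 1/(-1/89986 + (89 - 1*(-1/2))) = 1/(-1/89986 + (89 + 1/2)) = 1/(-1/89986 + 179/2) = 1/(4026873/44993) = 44993/4026873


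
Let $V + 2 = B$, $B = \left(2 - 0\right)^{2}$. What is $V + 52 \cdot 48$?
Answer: $2498$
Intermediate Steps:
$B = 4$ ($B = \left(2 + 0\right)^{2} = 2^{2} = 4$)
$V = 2$ ($V = -2 + 4 = 2$)
$V + 52 \cdot 48 = 2 + 52 \cdot 48 = 2 + 2496 = 2498$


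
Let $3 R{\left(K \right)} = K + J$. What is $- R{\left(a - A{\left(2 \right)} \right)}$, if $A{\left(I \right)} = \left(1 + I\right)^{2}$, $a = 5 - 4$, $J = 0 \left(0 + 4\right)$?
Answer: $\frac{8}{3} \approx 2.6667$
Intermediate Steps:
$J = 0$ ($J = 0 \cdot 4 = 0$)
$a = 1$
$R{\left(K \right)} = \frac{K}{3}$ ($R{\left(K \right)} = \frac{K + 0}{3} = \frac{K}{3}$)
$- R{\left(a - A{\left(2 \right)} \right)} = - \frac{1 - \left(1 + 2\right)^{2}}{3} = - \frac{1 - 3^{2}}{3} = - \frac{1 - 9}{3} = - \frac{-8}{3} = \left(-1\right) \left(- \frac{8}{3}\right) = \frac{8}{3}$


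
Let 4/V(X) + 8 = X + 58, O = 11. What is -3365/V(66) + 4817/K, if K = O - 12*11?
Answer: -11812602/121 ≈ -97625.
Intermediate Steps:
V(X) = 4/(50 + X) (V(X) = 4/(-8 + (X + 58)) = 4/(-8 + (58 + X)) = 4/(50 + X))
K = -121 (K = 11 - 12*11 = 11 - 132 = -121)
-3365/V(66) + 4817/K = -3365/(4/(50 + 66)) + 4817/(-121) = -3365/(4/116) + 4817*(-1/121) = -3365/(4*(1/116)) - 4817/121 = -3365/1/29 - 4817/121 = -3365*29 - 4817/121 = -97585 - 4817/121 = -11812602/121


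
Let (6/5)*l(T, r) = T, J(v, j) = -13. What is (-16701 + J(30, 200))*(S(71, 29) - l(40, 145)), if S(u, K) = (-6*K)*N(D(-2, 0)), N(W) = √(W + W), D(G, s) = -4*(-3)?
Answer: 1671400/3 + 5816472*√6 ≈ 1.4805e+7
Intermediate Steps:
D(G, s) = 12
N(W) = √2*√W (N(W) = √(2*W) = √2*√W)
l(T, r) = 5*T/6
S(u, K) = -12*K*√6 (S(u, K) = (-6*K)*(√2*√12) = (-6*K)*(√2*(2*√3)) = (-6*K)*(2*√6) = -12*K*√6)
(-16701 + J(30, 200))*(S(71, 29) - l(40, 145)) = (-16701 - 13)*(-12*29*√6 - 5*40/6) = -16714*(-348*√6 - 1*100/3) = -16714*(-348*√6 - 100/3) = -16714*(-100/3 - 348*√6) = 1671400/3 + 5816472*√6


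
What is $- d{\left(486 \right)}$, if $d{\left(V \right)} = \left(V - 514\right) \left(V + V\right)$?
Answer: $27216$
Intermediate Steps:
$d{\left(V \right)} = 2 V \left(-514 + V\right)$ ($d{\left(V \right)} = \left(-514 + V\right) 2 V = 2 V \left(-514 + V\right)$)
$- d{\left(486 \right)} = - 2 \cdot 486 \left(-514 + 486\right) = - 2 \cdot 486 \left(-28\right) = \left(-1\right) \left(-27216\right) = 27216$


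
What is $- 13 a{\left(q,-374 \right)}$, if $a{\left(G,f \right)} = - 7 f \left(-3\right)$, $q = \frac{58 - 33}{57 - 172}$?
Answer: $102102$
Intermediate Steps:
$q = - \frac{5}{23}$ ($q = \frac{25}{-115} = 25 \left(- \frac{1}{115}\right) = - \frac{5}{23} \approx -0.21739$)
$a{\left(G,f \right)} = 21 f$
$- 13 a{\left(q,-374 \right)} = - 13 \cdot 21 \left(-374\right) = \left(-13\right) \left(-7854\right) = 102102$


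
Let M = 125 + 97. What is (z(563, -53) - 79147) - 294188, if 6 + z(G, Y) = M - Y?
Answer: -373066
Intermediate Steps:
M = 222
z(G, Y) = 216 - Y (z(G, Y) = -6 + (222 - Y) = 216 - Y)
(z(563, -53) - 79147) - 294188 = ((216 - 1*(-53)) - 79147) - 294188 = ((216 + 53) - 79147) - 294188 = (269 - 79147) - 294188 = -78878 - 294188 = -373066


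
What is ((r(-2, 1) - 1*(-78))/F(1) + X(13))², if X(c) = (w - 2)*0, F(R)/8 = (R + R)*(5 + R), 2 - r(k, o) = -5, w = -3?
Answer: 7225/9216 ≈ 0.78396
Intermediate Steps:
r(k, o) = 7 (r(k, o) = 2 - 1*(-5) = 2 + 5 = 7)
F(R) = 16*R*(5 + R) (F(R) = 8*((R + R)*(5 + R)) = 8*((2*R)*(5 + R)) = 8*(2*R*(5 + R)) = 16*R*(5 + R))
X(c) = 0 (X(c) = (-3 - 2)*0 = -5*0 = 0)
((r(-2, 1) - 1*(-78))/F(1) + X(13))² = ((7 - 1*(-78))/((16*1*(5 + 1))) + 0)² = ((7 + 78)/((16*1*6)) + 0)² = (85/96 + 0)² = (85/96)² = 7225/9216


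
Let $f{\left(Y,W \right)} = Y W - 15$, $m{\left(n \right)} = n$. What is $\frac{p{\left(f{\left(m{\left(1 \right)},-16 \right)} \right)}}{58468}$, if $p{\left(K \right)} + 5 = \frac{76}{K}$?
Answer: $- \frac{231}{1812508} \approx -0.00012745$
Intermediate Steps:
$f{\left(Y,W \right)} = -15 + W Y$ ($f{\left(Y,W \right)} = W Y - 15 = -15 + W Y$)
$p{\left(K \right)} = -5 + \frac{76}{K}$
$\frac{p{\left(f{\left(m{\left(1 \right)},-16 \right)} \right)}}{58468} = \frac{-5 + \frac{76}{-15 - 16}}{58468} = \left(-5 + \frac{76}{-15 - 16}\right) \frac{1}{58468} = \left(-5 + \frac{76}{-31}\right) \frac{1}{58468} = \left(-5 + 76 \left(- \frac{1}{31}\right)\right) \frac{1}{58468} = \left(-5 - \frac{76}{31}\right) \frac{1}{58468} = \left(- \frac{231}{31}\right) \frac{1}{58468} = - \frac{231}{1812508}$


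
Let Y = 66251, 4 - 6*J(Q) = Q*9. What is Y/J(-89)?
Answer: 397506/805 ≈ 493.80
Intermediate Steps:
J(Q) = ⅔ - 3*Q/2 (J(Q) = ⅔ - Q*9/6 = ⅔ - 3*Q/2)
Y/J(-89) = 66251/(⅔ - 3/2*(-89)) = 66251/(⅔ + 267/2) = 66251/(805/6) = 66251*(6/805) = 397506/805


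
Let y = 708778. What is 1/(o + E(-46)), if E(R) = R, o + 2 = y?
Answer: 1/708730 ≈ 1.4110e-6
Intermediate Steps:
o = 708776 (o = -2 + 708778 = 708776)
1/(o + E(-46)) = 1/(708776 - 46) = 1/708730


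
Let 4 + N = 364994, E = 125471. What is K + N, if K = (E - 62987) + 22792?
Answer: 450266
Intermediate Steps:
N = 364990 (N = -4 + 364994 = 364990)
K = 85276 (K = (125471 - 62987) + 22792 = 62484 + 22792 = 85276)
K + N = 85276 + 364990 = 450266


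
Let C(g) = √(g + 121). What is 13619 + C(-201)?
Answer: 13619 + 4*I*√5 ≈ 13619.0 + 8.9443*I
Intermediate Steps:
C(g) = √(121 + g)
13619 + C(-201) = 13619 + √(121 - 201) = 13619 + √(-80) = 13619 + 4*I*√5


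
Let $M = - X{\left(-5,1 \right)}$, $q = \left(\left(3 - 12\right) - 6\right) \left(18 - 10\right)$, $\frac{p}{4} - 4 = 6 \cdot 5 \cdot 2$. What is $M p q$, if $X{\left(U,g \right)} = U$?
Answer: $-153600$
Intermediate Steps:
$p = 256$ ($p = 16 + 4 \cdot 6 \cdot 5 \cdot 2 = 16 + 4 \cdot 30 \cdot 2 = 16 + 4 \cdot 60 = 16 + 240 = 256$)
$q = -120$ ($q = \left(\left(3 - 12\right) - 6\right) 8 = \left(-9 - 6\right) 8 = \left(-15\right) 8 = -120$)
$M = 5$ ($M = \left(-1\right) \left(-5\right) = 5$)
$M p q = 5 \cdot 256 \left(-120\right) = 1280 \left(-120\right) = -153600$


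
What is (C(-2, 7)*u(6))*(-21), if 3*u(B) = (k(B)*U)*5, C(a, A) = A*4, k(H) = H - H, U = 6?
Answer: 0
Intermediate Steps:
k(H) = 0
C(a, A) = 4*A
u(B) = 0 (u(B) = ((0*6)*5)/3 = (0*5)/3 = (⅓)*0 = 0)
(C(-2, 7)*u(6))*(-21) = ((4*7)*0)*(-21) = (28*0)*(-21) = 0*(-21) = 0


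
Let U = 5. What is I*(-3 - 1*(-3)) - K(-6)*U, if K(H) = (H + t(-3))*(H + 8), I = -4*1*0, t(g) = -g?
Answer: 30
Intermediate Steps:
I = 0 (I = -4*0 = 0)
K(H) = (3 + H)*(8 + H) (K(H) = (H - 1*(-3))*(H + 8) = (H + 3)*(8 + H) = (3 + H)*(8 + H))
I*(-3 - 1*(-3)) - K(-6)*U = 0*(-3 - 1*(-3)) - (24 + (-6)² + 11*(-6))*5 = 0*(-3 + 3) - (24 + 36 - 66)*5 = 0*0 - (-6)*5 = 0 - 1*(-30) = 0 + 30 = 30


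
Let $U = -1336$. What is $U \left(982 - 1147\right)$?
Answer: $220440$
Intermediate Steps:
$U \left(982 - 1147\right) = - 1336 \left(982 - 1147\right) = \left(-1336\right) \left(-165\right) = 220440$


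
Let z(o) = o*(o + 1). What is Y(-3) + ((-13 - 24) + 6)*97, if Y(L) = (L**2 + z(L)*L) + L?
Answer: -3019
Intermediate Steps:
z(o) = o*(1 + o)
Y(L) = L + L**2 + L**2*(1 + L) (Y(L) = (L**2 + (L*(1 + L))*L) + L = (L**2 + L**2*(1 + L)) + L = L + L**2 + L**2*(1 + L))
Y(-3) + ((-13 - 24) + 6)*97 = -3*(1 - 3 - 3*(1 - 3)) + ((-13 - 24) + 6)*97 = -3*(1 - 3 - 3*(-2)) + (-37 + 6)*97 = -3*(1 - 3 + 6) - 31*97 = -3*4 - 3007 = -12 - 3007 = -3019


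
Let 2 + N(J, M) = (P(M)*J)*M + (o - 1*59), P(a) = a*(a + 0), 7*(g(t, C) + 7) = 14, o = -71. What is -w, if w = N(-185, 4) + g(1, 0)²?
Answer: 11947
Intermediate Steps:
g(t, C) = -5 (g(t, C) = -7 + (⅐)*14 = -7 + 2 = -5)
P(a) = a² (P(a) = a*a = a²)
N(J, M) = -132 + J*M³ (N(J, M) = -2 + ((M²*J)*M + (-71 - 1*59)) = -2 + ((J*M²)*M + (-71 - 59)) = -2 + (J*M³ - 130) = -2 + (-130 + J*M³) = -132 + J*M³)
w = -11947 (w = (-132 - 185*4³) + (-5)² = (-132 - 185*64) + 25 = (-132 - 11840) + 25 = -11972 + 25 = -11947)
-w = -1*(-11947) = 11947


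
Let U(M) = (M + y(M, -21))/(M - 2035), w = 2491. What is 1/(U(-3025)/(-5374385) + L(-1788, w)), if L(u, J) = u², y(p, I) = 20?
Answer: 5438877620/17387787173992679 ≈ 3.1280e-7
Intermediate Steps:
U(M) = (20 + M)/(-2035 + M) (U(M) = (M + 20)/(M - 2035) = (20 + M)/(-2035 + M))
1/(U(-3025)/(-5374385) + L(-1788, w)) = 1/(((20 - 3025)/(-2035 - 3025))/(-5374385) + (-1788)²) = 1/((-3005/(-5060))*(-1/5374385) + 3196944) = 1/(-1/5060*(-3005)*(-1/5374385) + 3196944) = 1/((601/1012)*(-1/5374385) + 3196944) = 1/(-601/5438877620 + 3196944) = 1/(17387787173992679/5438877620) = 5438877620/17387787173992679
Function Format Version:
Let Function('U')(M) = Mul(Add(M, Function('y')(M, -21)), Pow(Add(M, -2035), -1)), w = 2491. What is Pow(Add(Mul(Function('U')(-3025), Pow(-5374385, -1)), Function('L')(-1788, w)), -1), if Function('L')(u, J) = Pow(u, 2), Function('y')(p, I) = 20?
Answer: Rational(5438877620, 17387787173992679) ≈ 3.1280e-7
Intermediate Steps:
Function('U')(M) = Mul(Pow(Add(-2035, M), -1), Add(20, M)) (Function('U')(M) = Mul(Add(M, 20), Pow(Add(M, -2035), -1)) = Mul(Add(20, M), Pow(Add(-2035, M), -1)) = Mul(Pow(Add(-2035, M), -1), Add(20, M)))
Pow(Add(Mul(Function('U')(-3025), Pow(-5374385, -1)), Function('L')(-1788, w)), -1) = Pow(Add(Mul(Mul(Pow(Add(-2035, -3025), -1), Add(20, -3025)), Pow(-5374385, -1)), Pow(-1788, 2)), -1) = Pow(Add(Mul(Mul(Pow(-5060, -1), -3005), Rational(-1, 5374385)), 3196944), -1) = Pow(Add(Mul(Mul(Rational(-1, 5060), -3005), Rational(-1, 5374385)), 3196944), -1) = Pow(Add(Mul(Rational(601, 1012), Rational(-1, 5374385)), 3196944), -1) = Pow(Add(Rational(-601, 5438877620), 3196944), -1) = Pow(Rational(17387787173992679, 5438877620), -1) = Rational(5438877620, 17387787173992679)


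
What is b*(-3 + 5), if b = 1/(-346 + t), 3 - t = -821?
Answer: 1/239 ≈ 0.0041841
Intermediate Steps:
t = 824 (t = 3 - 1*(-821) = 3 + 821 = 824)
b = 1/478 (b = 1/(-346 + 824) = 1/478 ≈ 0.0020920)
b*(-3 + 5) = (-3 + 5)/478 = (1/478)*2 = 1/239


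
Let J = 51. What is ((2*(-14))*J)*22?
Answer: -31416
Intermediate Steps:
((2*(-14))*J)*22 = ((2*(-14))*51)*22 = -28*51*22 = -1428*22 = -31416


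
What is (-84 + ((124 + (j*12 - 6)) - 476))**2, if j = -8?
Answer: 289444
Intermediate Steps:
(-84 + ((124 + (j*12 - 6)) - 476))**2 = (-84 + ((124 + (-8*12 - 6)) - 476))**2 = (-84 + ((124 + (-96 - 6)) - 476))**2 = (-84 + ((124 - 102) - 476))**2 = (-84 + (22 - 476))**2 = (-84 - 454)**2 = (-538)**2 = 289444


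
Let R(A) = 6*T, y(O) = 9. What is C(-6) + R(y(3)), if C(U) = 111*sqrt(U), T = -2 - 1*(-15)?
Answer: 78 + 111*I*sqrt(6) ≈ 78.0 + 271.89*I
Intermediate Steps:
T = 13 (T = -2 + 15 = 13)
R(A) = 78 (R(A) = 6*13 = 78)
C(-6) + R(y(3)) = 111*sqrt(-6) + 78 = 111*(I*sqrt(6)) + 78 = 111*I*sqrt(6) + 78 = 78 + 111*I*sqrt(6)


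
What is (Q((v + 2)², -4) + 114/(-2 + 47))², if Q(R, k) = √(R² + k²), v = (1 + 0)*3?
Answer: 145669/225 + 76*√641/15 ≈ 775.70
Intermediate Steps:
v = 3 (v = 1*3 = 3)
(Q((v + 2)², -4) + 114/(-2 + 47))² = (√(((3 + 2)²)² + (-4)²) + 114/(-2 + 47))² = (√((5²)² + 16) + 114/45)² = (√(25² + 16) + 114*(1/45))² = (√(625 + 16) + 38/15)² = (√641 + 38/15)² = (38/15 + √641)²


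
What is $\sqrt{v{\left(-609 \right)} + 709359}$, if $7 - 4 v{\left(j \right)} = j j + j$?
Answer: $\frac{\sqrt{2467171}}{2} \approx 785.36$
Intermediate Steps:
$v{\left(j \right)} = \frac{7}{4} - \frac{j}{4} - \frac{j^{2}}{4}$ ($v{\left(j \right)} = \frac{7}{4} - \frac{j j + j}{4} = \frac{7}{4} - \frac{j^{2} + j}{4} = \frac{7}{4} - \frac{j + j^{2}}{4} = \frac{7}{4} - \left(\frac{j}{4} + \frac{j^{2}}{4}\right) = \frac{7}{4} - \frac{j}{4} - \frac{j^{2}}{4}$)
$\sqrt{v{\left(-609 \right)} + 709359} = \sqrt{\left(\frac{7}{4} - - \frac{609}{4} - \frac{\left(-609\right)^{2}}{4}\right) + 709359} = \sqrt{\left(\frac{7}{4} + \frac{609}{4} - \frac{370881}{4}\right) + 709359} = \sqrt{- \frac{370265}{4} + 709359} = \sqrt{\frac{2467171}{4}} = \frac{\sqrt{2467171}}{2}$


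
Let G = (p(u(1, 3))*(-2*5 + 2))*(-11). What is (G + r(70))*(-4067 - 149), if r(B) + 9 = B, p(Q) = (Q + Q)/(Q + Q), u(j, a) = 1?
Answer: -628184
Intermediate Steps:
p(Q) = 1 (p(Q) = (2*Q)/((2*Q)) = (2*Q)*(1/(2*Q)) = 1)
G = 88 (G = (1*(-2*5 + 2))*(-11) = (1*(-10 + 2))*(-11) = (1*(-8))*(-11) = -8*(-11) = 88)
r(B) = -9 + B
(G + r(70))*(-4067 - 149) = (88 + (-9 + 70))*(-4067 - 149) = (88 + 61)*(-4216) = 149*(-4216) = -628184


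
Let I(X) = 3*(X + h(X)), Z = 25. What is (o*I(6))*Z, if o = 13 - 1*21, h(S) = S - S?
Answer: -3600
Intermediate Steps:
h(S) = 0
I(X) = 3*X (I(X) = 3*(X + 0) = 3*X)
o = -8 (o = 13 - 21 = -8)
(o*I(6))*Z = -24*6*25 = -8*18*25 = -144*25 = -3600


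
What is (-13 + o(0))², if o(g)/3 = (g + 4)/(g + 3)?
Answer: 81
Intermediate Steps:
o(g) = 3*(4 + g)/(3 + g) (o(g) = 3*((g + 4)/(g + 3)) = 3*((4 + g)/(3 + g)) = 3*(4 + g)/(3 + g))
(-13 + o(0))² = (-13 + 3*(4 + 0)/(3 + 0))² = (-13 + 3*4/3)² = (-13 + 3*(⅓)*4)² = (-13 + 4)² = (-9)² = 81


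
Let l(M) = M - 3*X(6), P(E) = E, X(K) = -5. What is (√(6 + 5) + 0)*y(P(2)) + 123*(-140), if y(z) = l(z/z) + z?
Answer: -17220 + 18*√11 ≈ -17160.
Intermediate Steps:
l(M) = 15 + M (l(M) = M - 3*(-5) = M + 15 = 15 + M)
y(z) = 16 + z (y(z) = (15 + z/z) + z = (15 + 1) + z = 16 + z)
(√(6 + 5) + 0)*y(P(2)) + 123*(-140) = (√(6 + 5) + 0)*(16 + 2) + 123*(-140) = (√11 + 0)*18 - 17220 = √11*18 - 17220 = 18*√11 - 17220 = -17220 + 18*√11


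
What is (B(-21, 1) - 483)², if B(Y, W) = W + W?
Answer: 231361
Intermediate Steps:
B(Y, W) = 2*W
(B(-21, 1) - 483)² = (2*1 - 483)² = (2 - 483)² = (-481)² = 231361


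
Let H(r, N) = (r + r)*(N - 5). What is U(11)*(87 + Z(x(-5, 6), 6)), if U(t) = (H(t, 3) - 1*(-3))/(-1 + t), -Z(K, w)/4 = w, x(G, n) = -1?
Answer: -2583/10 ≈ -258.30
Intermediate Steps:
Z(K, w) = -4*w
H(r, N) = 2*r*(-5 + N) (H(r, N) = (2*r)*(-5 + N) = 2*r*(-5 + N))
U(t) = (3 - 4*t)/(-1 + t) (U(t) = (2*t*(-5 + 3) - 1*(-3))/(-1 + t) = (2*t*(-2) + 3)/(-1 + t) = (-4*t + 3)/(-1 + t) = (3 - 4*t)/(-1 + t))
U(11)*(87 + Z(x(-5, 6), 6)) = ((3 - 4*11)/(-1 + 11))*(87 - 4*6) = ((3 - 44)/10)*(87 - 24) = ((⅒)*(-41))*63 = -41/10*63 = -2583/10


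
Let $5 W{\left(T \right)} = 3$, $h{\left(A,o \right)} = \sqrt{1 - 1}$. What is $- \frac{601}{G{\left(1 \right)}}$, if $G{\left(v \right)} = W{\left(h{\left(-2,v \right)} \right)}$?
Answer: $- \frac{3005}{3} \approx -1001.7$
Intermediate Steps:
$h{\left(A,o \right)} = 0$ ($h{\left(A,o \right)} = \sqrt{0} = 0$)
$W{\left(T \right)} = \frac{3}{5}$ ($W{\left(T \right)} = \frac{1}{5} \cdot 3 = \frac{3}{5}$)
$G{\left(v \right)} = \frac{3}{5}$
$- \frac{601}{G{\left(1 \right)}} = - \frac{601}{\frac{3}{5}} = \left(-601\right) \frac{5}{3} = - \frac{3005}{3}$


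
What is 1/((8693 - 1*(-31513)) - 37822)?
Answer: 1/2384 ≈ 0.00041946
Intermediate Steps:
1/((8693 - 1*(-31513)) - 37822) = 1/((8693 + 31513) - 37822) = 1/(40206 - 37822) = 1/2384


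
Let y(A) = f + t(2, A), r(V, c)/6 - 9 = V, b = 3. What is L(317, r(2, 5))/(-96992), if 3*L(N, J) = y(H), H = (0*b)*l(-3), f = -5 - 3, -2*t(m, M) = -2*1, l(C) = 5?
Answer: 1/41568 ≈ 2.4057e-5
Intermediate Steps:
r(V, c) = 54 + 6*V
t(m, M) = 1 (t(m, M) = -(-1) = -½*(-2) = 1)
f = -8
H = 0 (H = (0*3)*5 = 0*5 = 0)
y(A) = -7 (y(A) = -8 + 1 = -7)
L(N, J) = -7/3 (L(N, J) = (⅓)*(-7) = -7/3)
L(317, r(2, 5))/(-96992) = -7/3/(-96992) = -7/3*(-1/96992) = 1/41568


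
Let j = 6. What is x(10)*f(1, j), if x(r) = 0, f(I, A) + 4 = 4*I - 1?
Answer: 0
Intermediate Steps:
f(I, A) = -5 + 4*I (f(I, A) = -4 + (4*I - 1) = -4 + (-1 + 4*I) = -5 + 4*I)
x(10)*f(1, j) = 0*(-5 + 4*1) = 0*(-5 + 4) = 0*(-1) = 0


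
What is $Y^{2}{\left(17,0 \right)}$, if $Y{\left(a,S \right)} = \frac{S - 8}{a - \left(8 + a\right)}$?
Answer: $1$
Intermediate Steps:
$Y{\left(a,S \right)} = 1 - \frac{S}{8}$ ($Y{\left(a,S \right)} = \frac{-8 + S}{-8} = \left(-8 + S\right) \left(- \frac{1}{8}\right) = 1 - \frac{S}{8}$)
$Y^{2}{\left(17,0 \right)} = \left(1 - 0\right)^{2} = \left(1 + 0\right)^{2} = 1^{2} = 1$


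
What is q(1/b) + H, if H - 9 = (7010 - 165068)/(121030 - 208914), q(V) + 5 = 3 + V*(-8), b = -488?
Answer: 23627945/2680462 ≈ 8.8149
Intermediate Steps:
q(V) = -2 - 8*V (q(V) = -5 + (3 + V*(-8)) = -5 + (3 - 8*V) = -2 - 8*V)
H = 474507/43942 (H = 9 + (7010 - 165068)/(121030 - 208914) = 9 - 158058/(-87884) = 9 - 158058*(-1/87884) = 9 + 79029/43942 = 474507/43942 ≈ 10.798)
q(1/b) + H = (-2 - 8/(-488)) + 474507/43942 = (-2 - 8*(-1/488)) + 474507/43942 = (-2 + 1/61) + 474507/43942 = -121/61 + 474507/43942 = 23627945/2680462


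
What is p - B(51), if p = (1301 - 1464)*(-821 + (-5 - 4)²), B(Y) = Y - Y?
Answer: 120620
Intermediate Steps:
B(Y) = 0
p = 120620 (p = -163*(-821 + (-9)²) = -163*(-821 + 81) = -163*(-740) = 120620)
p - B(51) = 120620 - 1*0 = 120620 + 0 = 120620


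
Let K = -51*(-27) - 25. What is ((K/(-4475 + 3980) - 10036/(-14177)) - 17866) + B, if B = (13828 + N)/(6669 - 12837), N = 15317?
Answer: -257871885185869/14428216440 ≈ -17873.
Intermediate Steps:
B = -9715/2056 (B = (13828 + 15317)/(6669 - 12837) = 29145/(-6168) = 29145*(-1/6168) = -9715/2056 ≈ -4.7252)
K = 1352 (K = 1377 - 25 = 1352)
((K/(-4475 + 3980) - 10036/(-14177)) - 17866) + B = ((1352/(-4475 + 3980) - 10036/(-14177)) - 17866) - 9715/2056 = ((1352/(-495) - 10036*(-1/14177)) - 17866) - 9715/2056 = ((1352*(-1/495) + 10036/14177) - 17866) - 9715/2056 = ((-1352/495 + 10036/14177) - 17866) - 9715/2056 = (-14199484/7017615 - 17866) - 9715/2056 = -125390909074/7017615 - 9715/2056 = -257871885185869/14428216440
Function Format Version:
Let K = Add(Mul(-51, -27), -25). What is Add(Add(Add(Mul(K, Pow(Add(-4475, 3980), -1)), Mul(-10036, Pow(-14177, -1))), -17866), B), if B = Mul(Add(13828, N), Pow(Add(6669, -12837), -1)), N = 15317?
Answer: Rational(-257871885185869, 14428216440) ≈ -17873.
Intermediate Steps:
B = Rational(-9715, 2056) (B = Mul(Add(13828, 15317), Pow(Add(6669, -12837), -1)) = Mul(29145, Pow(-6168, -1)) = Mul(29145, Rational(-1, 6168)) = Rational(-9715, 2056) ≈ -4.7252)
K = 1352 (K = Add(1377, -25) = 1352)
Add(Add(Add(Mul(K, Pow(Add(-4475, 3980), -1)), Mul(-10036, Pow(-14177, -1))), -17866), B) = Add(Add(Add(Mul(1352, Pow(Add(-4475, 3980), -1)), Mul(-10036, Pow(-14177, -1))), -17866), Rational(-9715, 2056)) = Add(Add(Add(Mul(1352, Pow(-495, -1)), Mul(-10036, Rational(-1, 14177))), -17866), Rational(-9715, 2056)) = Add(Add(Add(Mul(1352, Rational(-1, 495)), Rational(10036, 14177)), -17866), Rational(-9715, 2056)) = Add(Add(Add(Rational(-1352, 495), Rational(10036, 14177)), -17866), Rational(-9715, 2056)) = Add(Add(Rational(-14199484, 7017615), -17866), Rational(-9715, 2056)) = Add(Rational(-125390909074, 7017615), Rational(-9715, 2056)) = Rational(-257871885185869, 14428216440)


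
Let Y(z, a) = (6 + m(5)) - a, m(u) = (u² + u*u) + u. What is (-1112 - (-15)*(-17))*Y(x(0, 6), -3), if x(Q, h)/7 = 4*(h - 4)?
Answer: -87488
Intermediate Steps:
x(Q, h) = -112 + 28*h (x(Q, h) = 7*(4*(h - 4)) = 7*(4*(-4 + h)) = 7*(-16 + 4*h) = -112 + 28*h)
m(u) = u + 2*u² (m(u) = (u² + u²) + u = 2*u² + u = u + 2*u²)
Y(z, a) = 61 - a (Y(z, a) = (6 + 5*(1 + 2*5)) - a = (6 + 5*(1 + 10)) - a = (6 + 5*11) - a = (6 + 55) - a = 61 - a)
(-1112 - (-15)*(-17))*Y(x(0, 6), -3) = (-1112 - (-15)*(-17))*(61 - 1*(-3)) = (-1112 - 1*255)*(61 + 3) = (-1112 - 255)*64 = -1367*64 = -87488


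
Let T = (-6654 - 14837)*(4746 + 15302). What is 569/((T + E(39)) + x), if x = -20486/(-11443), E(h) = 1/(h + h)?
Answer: -507863226/384558288815321 ≈ -1.3206e-6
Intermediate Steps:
E(h) = 1/(2*h)
T = -430851568 (T = -21491*20048 = -430851568)
x = 20486/11443 (x = -20486*(-1/11443) = 20486/11443 ≈ 1.7903)
569/((T + E(39)) + x) = 569/((-430851568 + (1/2)/39) + 20486/11443) = 569/((-430851568 + (1/2)*(1/39)) + 20486/11443) = 569/((-430851568 + 1/78) + 20486/11443) = 569/(-33606422303/78 + 20486/11443) = 569/(-384558288815321/892554) = 569*(-892554/384558288815321) = -507863226/384558288815321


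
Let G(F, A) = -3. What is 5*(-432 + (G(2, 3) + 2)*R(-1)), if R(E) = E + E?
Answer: -2150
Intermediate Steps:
R(E) = 2*E
5*(-432 + (G(2, 3) + 2)*R(-1)) = 5*(-432 + (-3 + 2)*(2*(-1))) = 5*(-432 - 1*(-2)) = 5*(-432 + 2) = 5*(-430) = -2150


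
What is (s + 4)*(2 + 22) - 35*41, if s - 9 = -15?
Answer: -1483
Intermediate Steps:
s = -6 (s = 9 - 15 = -6)
(s + 4)*(2 + 22) - 35*41 = (-6 + 4)*(2 + 22) - 35*41 = -2*24 - 1435 = -48 - 1435 = -1483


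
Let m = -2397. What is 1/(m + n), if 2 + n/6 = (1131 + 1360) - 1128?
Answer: 1/5769 ≈ 0.00017334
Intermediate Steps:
n = 8166 (n = -12 + 6*((1131 + 1360) - 1128) = -12 + 6*(2491 - 1128) = -12 + 6*1363 = -12 + 8178 = 8166)
1/(m + n) = 1/(-2397 + 8166) = 1/5769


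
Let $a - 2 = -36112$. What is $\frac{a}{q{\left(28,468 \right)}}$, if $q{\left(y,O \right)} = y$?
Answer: $- \frac{18055}{14} \approx -1289.6$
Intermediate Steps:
$a = -36110$ ($a = 2 - 36112 = -36110$)
$\frac{a}{q{\left(28,468 \right)}} = - \frac{36110}{28} = \left(-36110\right) \frac{1}{28} = - \frac{18055}{14}$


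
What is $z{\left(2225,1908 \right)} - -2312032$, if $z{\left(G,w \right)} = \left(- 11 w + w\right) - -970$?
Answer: $2293922$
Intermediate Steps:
$z{\left(G,w \right)} = 970 - 10 w$ ($z{\left(G,w \right)} = - 10 w + 970 = 970 - 10 w$)
$z{\left(2225,1908 \right)} - -2312032 = \left(970 - 19080\right) - -2312032 = \left(970 - 19080\right) + 2312032 = -18110 + 2312032 = 2293922$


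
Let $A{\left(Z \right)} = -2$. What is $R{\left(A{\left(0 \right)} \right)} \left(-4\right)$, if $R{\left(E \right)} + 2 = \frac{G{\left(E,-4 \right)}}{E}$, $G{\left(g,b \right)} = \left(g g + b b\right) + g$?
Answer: $44$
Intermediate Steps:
$G{\left(g,b \right)} = g + b^{2} + g^{2}$ ($G{\left(g,b \right)} = \left(g^{2} + b^{2}\right) + g = \left(b^{2} + g^{2}\right) + g = g + b^{2} + g^{2}$)
$R{\left(E \right)} = -2 + \frac{16 + E + E^{2}}{E}$ ($R{\left(E \right)} = -2 + \frac{E + \left(-4\right)^{2} + E^{2}}{E} = -2 + \frac{E + 16 + E^{2}}{E} = -2 + \frac{16 + E + E^{2}}{E}$)
$R{\left(A{\left(0 \right)} \right)} \left(-4\right) = \left(-1 - 2 + \frac{16}{-2}\right) \left(-4\right) = \left(-1 - 2 + 16 \left(- \frac{1}{2}\right)\right) \left(-4\right) = \left(-1 - 2 - 8\right) \left(-4\right) = \left(-11\right) \left(-4\right) = 44$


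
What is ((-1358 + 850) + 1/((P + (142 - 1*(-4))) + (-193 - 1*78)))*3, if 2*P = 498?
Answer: -188973/124 ≈ -1524.0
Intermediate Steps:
P = 249 (P = (½)*498 = 249)
((-1358 + 850) + 1/((P + (142 - 1*(-4))) + (-193 - 1*78)))*3 = ((-1358 + 850) + 1/((249 + (142 - 1*(-4))) + (-193 - 1*78)))*3 = (-508 + 1/((249 + (142 + 4)) + (-193 - 78)))*3 = (-508 + 1/((249 + 146) - 271))*3 = (-508 + 1/(395 - 271))*3 = (-508 + 1/124)*3 = -62991/124*3 = -188973/124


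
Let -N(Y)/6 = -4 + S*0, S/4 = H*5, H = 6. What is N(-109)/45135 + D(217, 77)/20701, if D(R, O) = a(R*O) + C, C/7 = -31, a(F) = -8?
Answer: -3219517/311446545 ≈ -0.010337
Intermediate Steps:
C = -217 (C = 7*(-31) = -217)
S = 120 (S = 4*(6*5) = 4*30 = 120)
D(R, O) = -225 (D(R, O) = -8 - 217 = -225)
N(Y) = 24 (N(Y) = -6*(-4 + 120*0) = -6*(-4 + 0) = -6*(-4) = 24)
N(-109)/45135 + D(217, 77)/20701 = 24/45135 - 225/20701 = 24*(1/45135) - 225*1/20701 = 8/15045 - 225/20701 = -3219517/311446545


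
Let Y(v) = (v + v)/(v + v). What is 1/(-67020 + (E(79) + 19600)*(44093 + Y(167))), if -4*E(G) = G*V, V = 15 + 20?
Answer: 2/1667390805 ≈ 1.1995e-9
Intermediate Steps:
V = 35
Y(v) = 1 (Y(v) = (2*v)/((2*v)) = (2*v)*(1/(2*v)) = 1)
E(G) = -35*G/4 (E(G) = -G*35/4 = -35*G/4)
1/(-67020 + (E(79) + 19600)*(44093 + Y(167))) = 1/(-67020 + (-35/4*79 + 19600)*(44093 + 1)) = 1/(-67020 + (-2765/4 + 19600)*44094) = 1/(-67020 + (75635/4)*44094) = 1/(-67020 + 1667524845/2) = 1/(1667390805/2) = 2/1667390805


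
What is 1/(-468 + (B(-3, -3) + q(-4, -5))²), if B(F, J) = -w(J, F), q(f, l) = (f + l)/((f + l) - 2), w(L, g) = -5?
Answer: -121/52532 ≈ -0.0023034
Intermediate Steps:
q(f, l) = (f + l)/(-2 + f + l)
B(F, J) = 5 (B(F, J) = -1*(-5) = 5)
1/(-468 + (B(-3, -3) + q(-4, -5))²) = 1/(-468 + (5 + (-4 - 5)/(-2 - 4 - 5))²) = 1/(-468 + (5 - 9/(-11))²) = 1/(-468 + (5 - 1/11*(-9))²) = 1/(-468 + (5 + 9/11)²) = 1/(-468 + (64/11)²) = 1/(-468 + 4096/121) = 1/(-52532/121) = -121/52532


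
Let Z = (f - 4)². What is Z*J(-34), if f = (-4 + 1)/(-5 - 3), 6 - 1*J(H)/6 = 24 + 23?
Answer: -103443/32 ≈ -3232.6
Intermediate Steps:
J(H) = -246 (J(H) = 36 - 6*(24 + 23) = 36 - 6*47 = 36 - 282 = -246)
f = 3/8 (f = -3/(-8) = -3*(-⅛) = 3/8 ≈ 0.37500)
Z = 841/64 (Z = (3/8 - 4)² = (-29/8)² = 841/64 ≈ 13.141)
Z*J(-34) = (841/64)*(-246) = -103443/32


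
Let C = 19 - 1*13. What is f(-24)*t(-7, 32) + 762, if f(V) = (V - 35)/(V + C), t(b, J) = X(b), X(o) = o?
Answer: 13303/18 ≈ 739.06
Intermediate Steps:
t(b, J) = b
C = 6 (C = 19 - 13 = 6)
f(V) = (-35 + V)/(6 + V) (f(V) = (V - 35)/(V + 6) = (-35 + V)/(6 + V))
f(-24)*t(-7, 32) + 762 = ((-35 - 24)/(6 - 24))*(-7) + 762 = (-59/(-18))*(-7) + 762 = -1/18*(-59)*(-7) + 762 = (59/18)*(-7) + 762 = -413/18 + 762 = 13303/18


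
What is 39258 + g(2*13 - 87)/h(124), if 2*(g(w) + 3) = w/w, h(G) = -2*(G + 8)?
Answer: 20728229/528 ≈ 39258.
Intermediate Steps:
h(G) = -16 - 2*G (h(G) = -2*(8 + G) = -16 - 2*G)
g(w) = -5/2 (g(w) = -3 + (w/w)/2 = -3 + (½)*1 = -3 + ½ = -5/2)
39258 + g(2*13 - 87)/h(124) = 39258 - 5/(2*(-16 - 2*124)) = 39258 - 5/(2*(-16 - 248)) = 39258 - 5/2/(-264) = 39258 - 5/2*(-1/264) = 39258 + 5/528 = 20728229/528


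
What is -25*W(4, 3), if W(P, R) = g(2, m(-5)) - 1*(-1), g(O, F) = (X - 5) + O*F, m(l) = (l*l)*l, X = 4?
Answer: 6250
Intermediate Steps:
m(l) = l³ (m(l) = l²*l = l³)
g(O, F) = -1 + F*O (g(O, F) = (4 - 5) + O*F = -1 + F*O)
W(P, R) = -250 (W(P, R) = (-1 + (-5)³*2) - 1*(-1) = (-1 - 125*2) + 1 = (-1 - 250) + 1 = -251 + 1 = -250)
-25*W(4, 3) = -25*(-250) = 6250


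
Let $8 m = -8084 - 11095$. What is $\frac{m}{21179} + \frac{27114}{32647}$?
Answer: $\frac{3967842435}{5531446504} \approx 0.71732$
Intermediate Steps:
$m = - \frac{19179}{8}$ ($m = \frac{-8084 - 11095}{8} = \frac{1}{8} \left(-19179\right) = - \frac{19179}{8} \approx -2397.4$)
$\frac{m}{21179} + \frac{27114}{32647} = - \frac{19179}{8 \cdot 21179} + \frac{27114}{32647} = \left(- \frac{19179}{8}\right) \frac{1}{21179} + 27114 \cdot \frac{1}{32647} = - \frac{19179}{169432} + \frac{27114}{32647} = \frac{3967842435}{5531446504}$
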